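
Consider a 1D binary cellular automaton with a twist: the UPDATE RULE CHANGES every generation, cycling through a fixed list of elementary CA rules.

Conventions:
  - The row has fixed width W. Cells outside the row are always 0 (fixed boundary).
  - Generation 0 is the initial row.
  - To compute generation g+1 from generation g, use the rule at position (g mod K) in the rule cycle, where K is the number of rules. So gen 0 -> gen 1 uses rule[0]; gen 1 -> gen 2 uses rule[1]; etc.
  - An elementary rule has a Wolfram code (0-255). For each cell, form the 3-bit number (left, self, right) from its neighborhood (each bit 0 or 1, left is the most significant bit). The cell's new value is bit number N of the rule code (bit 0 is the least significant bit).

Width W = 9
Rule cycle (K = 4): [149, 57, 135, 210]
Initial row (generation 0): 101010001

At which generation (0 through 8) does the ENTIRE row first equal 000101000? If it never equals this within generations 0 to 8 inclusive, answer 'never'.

Gen 0: 101010001
Gen 1 (rule 149): 101011101
Gen 2 (rule 57): 010110010
Gen 3 (rule 135): 110000110
Gen 4 (rule 210): 011001011
Gen 5 (rule 149): 000101000
Gen 6 (rule 57): 110010111
Gen 7 (rule 135): 000110010
Gen 8 (rule 210): 001011101

Answer: 5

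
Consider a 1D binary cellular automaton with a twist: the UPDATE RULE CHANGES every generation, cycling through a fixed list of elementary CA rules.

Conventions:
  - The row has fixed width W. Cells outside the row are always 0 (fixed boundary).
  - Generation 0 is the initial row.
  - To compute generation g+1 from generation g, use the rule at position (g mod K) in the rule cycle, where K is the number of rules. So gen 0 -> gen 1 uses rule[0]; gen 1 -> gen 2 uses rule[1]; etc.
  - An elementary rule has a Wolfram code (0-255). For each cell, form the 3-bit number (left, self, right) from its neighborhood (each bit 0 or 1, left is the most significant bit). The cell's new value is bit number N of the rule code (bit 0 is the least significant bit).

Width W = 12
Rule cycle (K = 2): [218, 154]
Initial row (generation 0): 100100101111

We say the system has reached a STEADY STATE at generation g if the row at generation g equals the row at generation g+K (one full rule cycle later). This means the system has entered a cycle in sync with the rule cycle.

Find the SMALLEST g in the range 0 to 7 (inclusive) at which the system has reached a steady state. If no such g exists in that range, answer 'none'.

Answer: 7

Derivation:
Gen 0: 100100101111
Gen 1 (rule 218): 011011001111
Gen 2 (rule 154): 110010111110
Gen 3 (rule 218): 111100111111
Gen 4 (rule 154): 111011111110
Gen 5 (rule 218): 111011111111
Gen 6 (rule 154): 110011111110
Gen 7 (rule 218): 111111111111
Gen 8 (rule 154): 111111111110
Gen 9 (rule 218): 111111111111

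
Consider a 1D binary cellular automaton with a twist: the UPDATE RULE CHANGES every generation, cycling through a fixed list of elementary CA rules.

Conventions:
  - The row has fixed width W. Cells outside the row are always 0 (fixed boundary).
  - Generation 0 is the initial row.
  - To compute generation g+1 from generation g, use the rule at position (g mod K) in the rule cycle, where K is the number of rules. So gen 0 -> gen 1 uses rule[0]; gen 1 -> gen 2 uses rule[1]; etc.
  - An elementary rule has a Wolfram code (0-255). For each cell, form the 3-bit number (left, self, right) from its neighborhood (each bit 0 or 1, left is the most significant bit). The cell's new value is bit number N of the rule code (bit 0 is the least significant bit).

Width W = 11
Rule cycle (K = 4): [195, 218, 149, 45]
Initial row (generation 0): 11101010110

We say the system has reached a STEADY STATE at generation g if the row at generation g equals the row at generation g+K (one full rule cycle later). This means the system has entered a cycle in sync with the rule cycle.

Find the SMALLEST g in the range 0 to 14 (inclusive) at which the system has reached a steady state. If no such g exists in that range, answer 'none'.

Gen 0: 11101010110
Gen 1 (rule 195): 01100000010
Gen 2 (rule 218): 11110000101
Gen 3 (rule 149): 01101110101
Gen 4 (rule 45): 01011001111
Gen 5 (rule 195): 10001010111
Gen 6 (rule 218): 01010000111
Gen 7 (rule 149): 01011110010
Gen 8 (rule 45): 01110000010
Gen 9 (rule 195): 10110111100
Gen 10 (rule 218): 00110111110
Gen 11 (rule 149): 10000011101
Gen 12 (rule 45): 10111010011
Gen 13 (rule 195): 00011000101
Gen 14 (rule 218): 00111101000
Gen 15 (rule 149): 10011001111
Gen 16 (rule 45): 10010001000
Gen 17 (rule 195): 00100110011
Gen 18 (rule 218): 01011111111

Answer: none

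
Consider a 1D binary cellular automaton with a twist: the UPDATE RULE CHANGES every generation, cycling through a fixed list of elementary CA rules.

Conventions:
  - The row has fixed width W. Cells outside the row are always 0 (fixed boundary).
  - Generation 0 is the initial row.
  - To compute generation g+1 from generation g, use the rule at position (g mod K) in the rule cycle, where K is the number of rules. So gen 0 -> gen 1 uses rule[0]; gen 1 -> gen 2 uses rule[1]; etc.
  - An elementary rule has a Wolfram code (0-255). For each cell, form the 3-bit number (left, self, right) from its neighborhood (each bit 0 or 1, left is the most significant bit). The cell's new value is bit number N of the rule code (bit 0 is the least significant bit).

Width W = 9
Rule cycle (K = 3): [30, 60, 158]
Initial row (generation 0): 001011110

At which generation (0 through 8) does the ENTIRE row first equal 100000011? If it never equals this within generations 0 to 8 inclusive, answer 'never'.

Answer: 8

Derivation:
Gen 0: 001011110
Gen 1 (rule 30): 011010001
Gen 2 (rule 60): 010111001
Gen 3 (rule 158): 110110111
Gen 4 (rule 30): 100100100
Gen 5 (rule 60): 110110110
Gen 6 (rule 158): 100100101
Gen 7 (rule 30): 111111101
Gen 8 (rule 60): 100000011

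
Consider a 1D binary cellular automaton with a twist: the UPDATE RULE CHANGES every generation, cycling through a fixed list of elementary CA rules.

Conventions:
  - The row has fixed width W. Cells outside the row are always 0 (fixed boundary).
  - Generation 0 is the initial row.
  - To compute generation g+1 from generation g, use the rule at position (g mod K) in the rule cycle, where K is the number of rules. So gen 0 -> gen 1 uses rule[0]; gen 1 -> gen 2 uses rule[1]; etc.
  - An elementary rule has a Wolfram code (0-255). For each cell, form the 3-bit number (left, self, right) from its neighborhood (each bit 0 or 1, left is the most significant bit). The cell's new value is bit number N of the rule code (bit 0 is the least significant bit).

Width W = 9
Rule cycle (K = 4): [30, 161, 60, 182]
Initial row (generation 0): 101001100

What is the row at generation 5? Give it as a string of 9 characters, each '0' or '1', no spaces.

Answer: 101010101

Derivation:
Gen 0: 101001100
Gen 1 (rule 30): 101111010
Gen 2 (rule 161): 010110100
Gen 3 (rule 60): 011101110
Gen 4 (rule 182): 101010101
Gen 5 (rule 30): 101010101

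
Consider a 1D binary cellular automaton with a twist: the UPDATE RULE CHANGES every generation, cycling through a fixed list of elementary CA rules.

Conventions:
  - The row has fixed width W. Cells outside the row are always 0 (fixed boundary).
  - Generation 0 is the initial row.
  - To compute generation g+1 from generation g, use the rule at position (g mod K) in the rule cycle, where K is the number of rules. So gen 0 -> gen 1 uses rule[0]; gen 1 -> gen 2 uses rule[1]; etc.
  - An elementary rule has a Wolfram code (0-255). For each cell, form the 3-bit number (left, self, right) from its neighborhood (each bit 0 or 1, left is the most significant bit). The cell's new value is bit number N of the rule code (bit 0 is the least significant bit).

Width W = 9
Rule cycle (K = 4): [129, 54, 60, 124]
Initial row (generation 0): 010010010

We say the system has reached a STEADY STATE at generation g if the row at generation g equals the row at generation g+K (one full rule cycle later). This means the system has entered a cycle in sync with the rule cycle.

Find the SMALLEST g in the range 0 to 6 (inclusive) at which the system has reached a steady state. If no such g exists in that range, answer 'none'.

Answer: 2

Derivation:
Gen 0: 010010010
Gen 1 (rule 129): 000000000
Gen 2 (rule 54): 000000000
Gen 3 (rule 60): 000000000
Gen 4 (rule 124): 000000000
Gen 5 (rule 129): 111111111
Gen 6 (rule 54): 000000000
Gen 7 (rule 60): 000000000
Gen 8 (rule 124): 000000000
Gen 9 (rule 129): 111111111
Gen 10 (rule 54): 000000000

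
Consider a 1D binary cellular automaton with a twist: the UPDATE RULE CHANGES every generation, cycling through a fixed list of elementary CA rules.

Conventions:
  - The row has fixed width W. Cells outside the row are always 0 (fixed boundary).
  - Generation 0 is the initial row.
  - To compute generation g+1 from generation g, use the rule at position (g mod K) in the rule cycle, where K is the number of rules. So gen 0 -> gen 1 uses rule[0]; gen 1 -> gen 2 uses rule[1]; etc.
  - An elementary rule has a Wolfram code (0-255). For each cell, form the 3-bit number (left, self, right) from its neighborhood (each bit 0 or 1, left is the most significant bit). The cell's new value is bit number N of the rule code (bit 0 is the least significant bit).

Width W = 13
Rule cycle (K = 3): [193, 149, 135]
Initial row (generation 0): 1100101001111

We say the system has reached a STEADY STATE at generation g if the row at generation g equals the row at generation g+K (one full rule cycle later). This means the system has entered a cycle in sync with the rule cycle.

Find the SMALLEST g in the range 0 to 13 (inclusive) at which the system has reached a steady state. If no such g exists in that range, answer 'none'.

Gen 0: 1100101001111
Gen 1 (rule 193): 0100000000111
Gen 2 (rule 149): 0111111110010
Gen 3 (rule 135): 1011111100110
Gen 4 (rule 193): 0001111100010
Gen 5 (rule 149): 1100111011011
Gen 6 (rule 135): 0001010000000
Gen 7 (rule 193): 1100000111111
Gen 8 (rule 149): 0011110011110
Gen 9 (rule 135): 1101100101100
Gen 10 (rule 193): 0100100000101
Gen 11 (rule 149): 0110111110101
Gen 12 (rule 135): 1000011100101
Gen 13 (rule 193): 0011001100000
Gen 14 (rule 149): 1000100011111
Gen 15 (rule 135): 1011101101110
Gen 16 (rule 193): 0001100100110

Answer: none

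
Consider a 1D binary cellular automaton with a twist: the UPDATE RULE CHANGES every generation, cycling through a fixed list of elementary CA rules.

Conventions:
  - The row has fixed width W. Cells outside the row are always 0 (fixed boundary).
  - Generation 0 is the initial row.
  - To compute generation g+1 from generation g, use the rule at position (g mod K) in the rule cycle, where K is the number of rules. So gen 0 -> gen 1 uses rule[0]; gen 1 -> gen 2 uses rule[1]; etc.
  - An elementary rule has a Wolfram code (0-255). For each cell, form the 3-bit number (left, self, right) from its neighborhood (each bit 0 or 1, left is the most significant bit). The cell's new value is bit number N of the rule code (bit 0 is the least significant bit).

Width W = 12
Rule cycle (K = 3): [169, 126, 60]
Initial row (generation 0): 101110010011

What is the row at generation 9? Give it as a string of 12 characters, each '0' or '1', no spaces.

Answer: 010100010001

Derivation:
Gen 0: 101110010011
Gen 1 (rule 169): 011100000010
Gen 2 (rule 126): 110110000111
Gen 3 (rule 60): 101101000100
Gen 4 (rule 169): 011010010001
Gen 5 (rule 126): 111111111011
Gen 6 (rule 60): 100000000110
Gen 7 (rule 169): 001111110100
Gen 8 (rule 126): 011000011110
Gen 9 (rule 60): 010100010001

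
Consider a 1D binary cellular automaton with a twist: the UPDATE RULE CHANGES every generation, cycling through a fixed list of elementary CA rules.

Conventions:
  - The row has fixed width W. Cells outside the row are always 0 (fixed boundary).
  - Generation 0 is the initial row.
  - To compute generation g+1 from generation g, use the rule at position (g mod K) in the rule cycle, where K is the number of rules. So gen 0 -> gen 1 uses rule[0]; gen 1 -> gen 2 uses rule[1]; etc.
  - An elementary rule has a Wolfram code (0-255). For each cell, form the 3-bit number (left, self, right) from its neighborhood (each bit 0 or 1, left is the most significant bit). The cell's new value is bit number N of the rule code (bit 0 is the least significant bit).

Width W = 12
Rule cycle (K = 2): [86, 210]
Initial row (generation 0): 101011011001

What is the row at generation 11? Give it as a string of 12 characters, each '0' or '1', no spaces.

Gen 0: 101011011001
Gen 1 (rule 86): 101001001111
Gen 2 (rule 210): 000110110111
Gen 3 (rule 86): 001010010001
Gen 4 (rule 210): 010001101010
Gen 5 (rule 86): 111010101011
Gen 6 (rule 210): 011000000001
Gen 7 (rule 86): 101100000011
Gen 8 (rule 210): 000110000101
Gen 9 (rule 86): 001011001101
Gen 10 (rule 210): 010001110100
Gen 11 (rule 86): 111010010110

Answer: 111010010110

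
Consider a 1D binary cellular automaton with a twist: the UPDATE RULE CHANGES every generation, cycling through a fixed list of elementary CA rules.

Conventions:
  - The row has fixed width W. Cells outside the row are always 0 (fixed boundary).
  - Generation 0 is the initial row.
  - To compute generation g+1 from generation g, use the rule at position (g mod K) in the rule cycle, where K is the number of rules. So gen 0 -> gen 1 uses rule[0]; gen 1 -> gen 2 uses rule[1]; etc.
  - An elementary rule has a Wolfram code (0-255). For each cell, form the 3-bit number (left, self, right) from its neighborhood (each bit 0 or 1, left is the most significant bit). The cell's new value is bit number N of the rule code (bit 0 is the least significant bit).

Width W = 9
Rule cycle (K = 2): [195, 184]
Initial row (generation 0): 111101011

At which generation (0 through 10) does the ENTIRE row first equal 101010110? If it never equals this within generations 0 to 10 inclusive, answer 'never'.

Gen 0: 111101011
Gen 1 (rule 195): 011100001
Gen 2 (rule 184): 011010000
Gen 3 (rule 195): 101000111
Gen 4 (rule 184): 010100110
Gen 5 (rule 195): 100001010
Gen 6 (rule 184): 010000101
Gen 7 (rule 195): 100111000
Gen 8 (rule 184): 010110100
Gen 9 (rule 195): 100010001
Gen 10 (rule 184): 010001000

Answer: never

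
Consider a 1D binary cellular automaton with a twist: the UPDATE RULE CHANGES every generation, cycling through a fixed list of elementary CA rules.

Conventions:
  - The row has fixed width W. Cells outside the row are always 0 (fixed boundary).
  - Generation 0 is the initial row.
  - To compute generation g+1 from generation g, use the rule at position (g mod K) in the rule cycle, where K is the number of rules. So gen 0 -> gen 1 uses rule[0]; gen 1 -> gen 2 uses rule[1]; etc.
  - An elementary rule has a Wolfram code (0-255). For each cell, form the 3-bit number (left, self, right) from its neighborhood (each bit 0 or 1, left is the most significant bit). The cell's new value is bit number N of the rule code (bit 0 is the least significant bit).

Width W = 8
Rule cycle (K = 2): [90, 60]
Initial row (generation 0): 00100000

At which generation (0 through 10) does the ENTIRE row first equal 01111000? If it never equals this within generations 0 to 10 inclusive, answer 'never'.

Gen 0: 00100000
Gen 1 (rule 90): 01010000
Gen 2 (rule 60): 01111000
Gen 3 (rule 90): 11001100
Gen 4 (rule 60): 10101010
Gen 5 (rule 90): 00000001
Gen 6 (rule 60): 00000001
Gen 7 (rule 90): 00000010
Gen 8 (rule 60): 00000011
Gen 9 (rule 90): 00000111
Gen 10 (rule 60): 00000100

Answer: 2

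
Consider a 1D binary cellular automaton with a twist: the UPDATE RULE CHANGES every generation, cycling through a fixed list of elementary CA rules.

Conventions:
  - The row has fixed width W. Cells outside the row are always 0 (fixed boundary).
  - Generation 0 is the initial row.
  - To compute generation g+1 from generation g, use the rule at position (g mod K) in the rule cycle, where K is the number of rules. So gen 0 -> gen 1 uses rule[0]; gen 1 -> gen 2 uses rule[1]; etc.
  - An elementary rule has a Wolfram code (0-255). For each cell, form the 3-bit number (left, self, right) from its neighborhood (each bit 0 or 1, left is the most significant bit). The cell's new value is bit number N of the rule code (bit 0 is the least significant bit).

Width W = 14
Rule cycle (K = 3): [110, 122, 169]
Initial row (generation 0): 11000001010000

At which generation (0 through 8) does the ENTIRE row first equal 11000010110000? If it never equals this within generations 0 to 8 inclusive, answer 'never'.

Answer: never

Derivation:
Gen 0: 11000001010000
Gen 1 (rule 110): 11000011110000
Gen 2 (rule 122): 11100110011000
Gen 3 (rule 169): 11000100010011
Gen 4 (rule 110): 11001100110111
Gen 5 (rule 122): 11111111111101
Gen 6 (rule 169): 11111111111010
Gen 7 (rule 110): 10000000001110
Gen 8 (rule 122): 01000000011011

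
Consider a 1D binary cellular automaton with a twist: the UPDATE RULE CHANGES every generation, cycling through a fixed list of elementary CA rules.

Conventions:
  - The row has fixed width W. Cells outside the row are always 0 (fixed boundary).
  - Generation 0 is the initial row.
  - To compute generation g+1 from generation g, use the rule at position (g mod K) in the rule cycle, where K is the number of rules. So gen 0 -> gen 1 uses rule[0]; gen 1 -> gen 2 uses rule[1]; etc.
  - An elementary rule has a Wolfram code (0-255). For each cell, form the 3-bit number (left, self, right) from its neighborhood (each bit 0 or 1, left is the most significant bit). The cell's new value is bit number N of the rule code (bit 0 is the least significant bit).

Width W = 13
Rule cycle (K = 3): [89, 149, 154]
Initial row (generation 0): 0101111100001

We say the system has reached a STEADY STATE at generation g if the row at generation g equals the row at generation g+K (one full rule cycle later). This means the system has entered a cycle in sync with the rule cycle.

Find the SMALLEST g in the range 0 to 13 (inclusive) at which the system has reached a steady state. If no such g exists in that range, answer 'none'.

Answer: none

Derivation:
Gen 0: 0101111100001
Gen 1 (rule 89): 0001000111100
Gen 2 (rule 149): 1101110011011
Gen 3 (rule 154): 1001101110010
Gen 4 (rule 89): 0101101011001
Gen 5 (rule 149): 0100001000101
Gen 6 (rule 154): 1010010101000
Gen 7 (rule 89): 0001000000111
Gen 8 (rule 149): 1101111110010
Gen 9 (rule 154): 1001111101101
Gen 10 (rule 89): 0101000101100
Gen 11 (rule 149): 0101110100011
Gen 12 (rule 154): 1001100010110
Gen 13 (rule 89): 0101111000111
Gen 14 (rule 149): 0100110110010
Gen 15 (rule 154): 1011100101101
Gen 16 (rule 89): 0010110001100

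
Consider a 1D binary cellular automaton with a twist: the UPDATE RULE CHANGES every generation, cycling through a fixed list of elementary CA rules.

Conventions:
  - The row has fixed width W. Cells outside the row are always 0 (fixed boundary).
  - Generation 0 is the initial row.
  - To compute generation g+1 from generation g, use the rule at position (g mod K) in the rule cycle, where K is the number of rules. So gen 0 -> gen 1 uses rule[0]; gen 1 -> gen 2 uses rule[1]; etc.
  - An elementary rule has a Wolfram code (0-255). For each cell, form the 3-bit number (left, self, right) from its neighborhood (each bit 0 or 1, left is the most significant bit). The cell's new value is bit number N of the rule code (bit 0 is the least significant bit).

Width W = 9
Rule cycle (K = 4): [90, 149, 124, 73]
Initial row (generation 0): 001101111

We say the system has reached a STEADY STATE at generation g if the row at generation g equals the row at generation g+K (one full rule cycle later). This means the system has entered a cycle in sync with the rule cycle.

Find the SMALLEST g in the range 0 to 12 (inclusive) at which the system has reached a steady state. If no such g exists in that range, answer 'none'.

Gen 0: 001101111
Gen 1 (rule 90): 011101001
Gen 2 (rule 149): 001001101
Gen 3 (rule 124): 001101111
Gen 4 (rule 73): 101101001
Gen 5 (rule 90): 001100110
Gen 6 (rule 149): 100010001
Gen 7 (rule 124): 110011001
Gen 8 (rule 73): 110011000
Gen 9 (rule 90): 111111100
Gen 10 (rule 149): 011111011
Gen 11 (rule 124): 010001111
Gen 12 (rule 73): 000101001
Gen 13 (rule 90): 001000110
Gen 14 (rule 149): 101110001
Gen 15 (rule 124): 111011001
Gen 16 (rule 73): 101011000

Answer: none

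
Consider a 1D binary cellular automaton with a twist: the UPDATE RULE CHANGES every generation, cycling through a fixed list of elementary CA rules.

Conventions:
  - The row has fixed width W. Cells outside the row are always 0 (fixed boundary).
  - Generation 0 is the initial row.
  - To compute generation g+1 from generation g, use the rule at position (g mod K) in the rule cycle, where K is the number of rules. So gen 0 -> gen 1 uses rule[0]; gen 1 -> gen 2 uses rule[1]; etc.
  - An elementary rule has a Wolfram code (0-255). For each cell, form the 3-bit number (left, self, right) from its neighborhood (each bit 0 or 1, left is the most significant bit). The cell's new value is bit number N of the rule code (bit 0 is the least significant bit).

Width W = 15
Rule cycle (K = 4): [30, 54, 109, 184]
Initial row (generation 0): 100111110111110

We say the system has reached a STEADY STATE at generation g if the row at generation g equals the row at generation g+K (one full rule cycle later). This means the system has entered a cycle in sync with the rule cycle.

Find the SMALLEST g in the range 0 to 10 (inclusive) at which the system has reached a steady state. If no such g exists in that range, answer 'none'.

Answer: none

Derivation:
Gen 0: 100111110111110
Gen 1 (rule 30): 111100000100001
Gen 2 (rule 54): 000010001110011
Gen 3 (rule 109): 111010101010011
Gen 4 (rule 184): 110101010101010
Gen 5 (rule 30): 100101010101011
Gen 6 (rule 54): 111111111111100
Gen 7 (rule 109): 100000000000101
Gen 8 (rule 184): 010000000000010
Gen 9 (rule 30): 111000000000111
Gen 10 (rule 54): 000100000001000
Gen 11 (rule 109): 110101111101011
Gen 12 (rule 184): 101011111010110
Gen 13 (rule 30): 101010000010101
Gen 14 (rule 54): 111111000111111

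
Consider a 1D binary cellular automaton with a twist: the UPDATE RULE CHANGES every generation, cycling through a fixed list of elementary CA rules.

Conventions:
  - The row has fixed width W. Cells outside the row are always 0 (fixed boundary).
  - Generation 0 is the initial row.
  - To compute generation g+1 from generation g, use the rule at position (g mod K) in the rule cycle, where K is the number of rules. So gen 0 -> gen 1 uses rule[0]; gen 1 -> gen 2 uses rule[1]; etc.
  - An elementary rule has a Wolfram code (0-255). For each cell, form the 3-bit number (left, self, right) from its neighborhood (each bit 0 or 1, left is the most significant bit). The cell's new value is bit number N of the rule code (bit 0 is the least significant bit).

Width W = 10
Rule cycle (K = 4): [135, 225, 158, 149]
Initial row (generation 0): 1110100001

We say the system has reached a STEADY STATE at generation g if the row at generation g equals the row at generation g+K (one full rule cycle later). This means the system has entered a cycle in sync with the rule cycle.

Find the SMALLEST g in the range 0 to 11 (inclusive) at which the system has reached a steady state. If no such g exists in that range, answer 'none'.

Gen 0: 1110100001
Gen 1 (rule 135): 0100101111
Gen 2 (rule 225): 0000010111
Gen 3 (rule 158): 0000110110
Gen 4 (rule 149): 1110000001
Gen 5 (rule 135): 0100111111
Gen 6 (rule 225): 0000011111
Gen 7 (rule 158): 0000111110
Gen 8 (rule 149): 1110011101
Gen 9 (rule 135): 0100101001
Gen 10 (rule 225): 0000010000
Gen 11 (rule 158): 0000111000
Gen 12 (rule 149): 1110010111
Gen 13 (rule 135): 0100110010
Gen 14 (rule 225): 0000010000
Gen 15 (rule 158): 0000111000

Answer: 10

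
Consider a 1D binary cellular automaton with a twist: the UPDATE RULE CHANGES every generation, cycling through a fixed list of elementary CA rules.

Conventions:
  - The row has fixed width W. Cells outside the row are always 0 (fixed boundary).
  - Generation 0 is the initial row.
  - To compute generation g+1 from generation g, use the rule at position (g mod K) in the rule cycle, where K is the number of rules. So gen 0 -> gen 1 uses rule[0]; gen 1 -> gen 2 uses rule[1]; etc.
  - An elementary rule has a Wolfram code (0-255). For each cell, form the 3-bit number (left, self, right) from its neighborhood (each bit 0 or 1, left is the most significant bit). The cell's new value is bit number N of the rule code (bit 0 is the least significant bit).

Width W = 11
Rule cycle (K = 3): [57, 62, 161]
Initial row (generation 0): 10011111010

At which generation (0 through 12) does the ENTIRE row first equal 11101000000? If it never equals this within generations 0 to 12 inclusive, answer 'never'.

Gen 0: 10011111010
Gen 1 (rule 57): 01010000101
Gen 2 (rule 62): 11111001111
Gen 3 (rule 161): 01110000110
Gen 4 (rule 57): 01001110101
Gen 5 (rule 62): 11111001111
Gen 6 (rule 161): 01110000110
Gen 7 (rule 57): 01001110101
Gen 8 (rule 62): 11111001111
Gen 9 (rule 161): 01110000110
Gen 10 (rule 57): 01001110101
Gen 11 (rule 62): 11111001111
Gen 12 (rule 161): 01110000110

Answer: never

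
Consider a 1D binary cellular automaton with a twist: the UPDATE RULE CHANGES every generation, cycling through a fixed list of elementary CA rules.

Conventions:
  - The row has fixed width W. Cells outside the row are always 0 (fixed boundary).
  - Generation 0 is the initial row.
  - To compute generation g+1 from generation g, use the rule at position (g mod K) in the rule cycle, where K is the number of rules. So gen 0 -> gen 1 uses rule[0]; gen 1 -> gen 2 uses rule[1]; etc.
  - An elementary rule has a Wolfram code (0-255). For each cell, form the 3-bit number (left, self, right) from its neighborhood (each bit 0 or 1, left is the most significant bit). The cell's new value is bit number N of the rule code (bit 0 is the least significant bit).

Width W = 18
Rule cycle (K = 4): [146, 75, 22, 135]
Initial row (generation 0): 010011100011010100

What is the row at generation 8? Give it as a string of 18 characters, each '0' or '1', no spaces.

Gen 0: 010011100011010100
Gen 1 (rule 146): 101101010100000010
Gen 2 (rule 75): 001100000001111100
Gen 3 (rule 22): 010010000010000010
Gen 4 (rule 135): 110110111110111110
Gen 5 (rule 146): 000000011100011101
Gen 6 (rule 75): 111111110101110100
Gen 7 (rule 22): 000000000100000110
Gen 8 (rule 135): 111111111101111000

Answer: 111111111101111000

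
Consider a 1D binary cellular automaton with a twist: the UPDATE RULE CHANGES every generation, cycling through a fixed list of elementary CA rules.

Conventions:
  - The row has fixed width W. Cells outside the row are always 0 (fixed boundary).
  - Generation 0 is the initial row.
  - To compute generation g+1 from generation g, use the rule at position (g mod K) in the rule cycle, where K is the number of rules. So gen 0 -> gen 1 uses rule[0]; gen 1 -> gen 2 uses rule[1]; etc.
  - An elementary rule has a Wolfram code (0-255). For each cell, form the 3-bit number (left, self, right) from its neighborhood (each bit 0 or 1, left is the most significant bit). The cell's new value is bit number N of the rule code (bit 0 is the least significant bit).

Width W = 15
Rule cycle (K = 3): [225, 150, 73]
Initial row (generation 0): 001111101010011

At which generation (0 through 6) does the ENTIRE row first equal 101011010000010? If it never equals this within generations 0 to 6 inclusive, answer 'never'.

Answer: never

Derivation:
Gen 0: 001111101010011
Gen 1 (rule 225): 100111110100001
Gen 2 (rule 150): 111011100110011
Gen 3 (rule 73): 101010100110011
Gen 4 (rule 225): 010101000010001
Gen 5 (rule 150): 110101100111011
Gen 6 (rule 73): 110001100101011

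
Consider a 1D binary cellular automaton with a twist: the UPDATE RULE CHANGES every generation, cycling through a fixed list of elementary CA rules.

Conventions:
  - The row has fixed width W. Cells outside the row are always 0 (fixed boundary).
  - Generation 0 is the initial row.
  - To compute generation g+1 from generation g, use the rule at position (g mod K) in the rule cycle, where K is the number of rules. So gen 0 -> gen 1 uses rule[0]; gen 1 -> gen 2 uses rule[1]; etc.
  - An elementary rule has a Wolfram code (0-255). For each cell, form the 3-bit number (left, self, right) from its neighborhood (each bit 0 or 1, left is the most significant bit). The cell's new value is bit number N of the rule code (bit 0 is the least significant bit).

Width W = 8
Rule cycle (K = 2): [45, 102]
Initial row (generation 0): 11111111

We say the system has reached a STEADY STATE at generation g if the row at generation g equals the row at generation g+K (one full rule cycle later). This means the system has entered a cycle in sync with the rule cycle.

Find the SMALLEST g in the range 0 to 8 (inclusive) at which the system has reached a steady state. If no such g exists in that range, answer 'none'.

Gen 0: 11111111
Gen 1 (rule 45): 10000000
Gen 2 (rule 102): 10000000
Gen 3 (rule 45): 10111111
Gen 4 (rule 102): 11000001
Gen 5 (rule 45): 10011101
Gen 6 (rule 102): 10100111
Gen 7 (rule 45): 11100100
Gen 8 (rule 102): 00101100
Gen 9 (rule 45): 10111001
Gen 10 (rule 102): 11001011

Answer: none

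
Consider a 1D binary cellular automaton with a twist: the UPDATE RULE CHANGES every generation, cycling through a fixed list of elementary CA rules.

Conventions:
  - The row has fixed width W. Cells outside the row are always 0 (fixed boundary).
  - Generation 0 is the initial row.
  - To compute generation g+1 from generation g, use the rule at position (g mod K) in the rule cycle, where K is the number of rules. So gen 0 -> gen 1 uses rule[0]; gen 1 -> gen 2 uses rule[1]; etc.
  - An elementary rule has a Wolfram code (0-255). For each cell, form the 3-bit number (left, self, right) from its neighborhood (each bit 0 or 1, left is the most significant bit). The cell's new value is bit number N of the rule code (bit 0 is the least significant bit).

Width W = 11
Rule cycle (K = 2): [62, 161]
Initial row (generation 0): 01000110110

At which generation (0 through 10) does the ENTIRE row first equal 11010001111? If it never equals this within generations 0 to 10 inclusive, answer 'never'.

Gen 0: 01000110110
Gen 1 (rule 62): 11101101101
Gen 2 (rule 161): 01010010010
Gen 3 (rule 62): 11111111111
Gen 4 (rule 161): 01111111110
Gen 5 (rule 62): 11000000001
Gen 6 (rule 161): 00011111100
Gen 7 (rule 62): 00110000010
Gen 8 (rule 161): 10000111000
Gen 9 (rule 62): 11001100100
Gen 10 (rule 161): 00000000001

Answer: never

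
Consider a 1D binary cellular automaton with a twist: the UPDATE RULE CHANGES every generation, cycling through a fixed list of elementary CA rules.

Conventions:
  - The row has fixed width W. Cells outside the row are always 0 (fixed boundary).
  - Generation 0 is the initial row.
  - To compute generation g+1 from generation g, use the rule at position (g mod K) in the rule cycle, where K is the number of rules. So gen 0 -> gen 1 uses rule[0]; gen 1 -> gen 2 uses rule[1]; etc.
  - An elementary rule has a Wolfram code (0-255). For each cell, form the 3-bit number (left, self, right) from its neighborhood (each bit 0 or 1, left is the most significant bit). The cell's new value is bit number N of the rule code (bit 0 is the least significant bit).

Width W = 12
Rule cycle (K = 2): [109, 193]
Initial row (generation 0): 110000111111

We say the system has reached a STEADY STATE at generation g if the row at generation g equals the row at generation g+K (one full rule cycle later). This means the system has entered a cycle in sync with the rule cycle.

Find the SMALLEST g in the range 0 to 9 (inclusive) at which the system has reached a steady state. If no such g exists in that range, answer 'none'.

Gen 0: 110000111111
Gen 1 (rule 109): 110110100001
Gen 2 (rule 193): 010010001100
Gen 3 (rule 109): 010010101101
Gen 4 (rule 193): 000000000100
Gen 5 (rule 109): 111111110101
Gen 6 (rule 193): 011111110000
Gen 7 (rule 109): 010000010111
Gen 8 (rule 193): 000111000011
Gen 9 (rule 109): 110101011011
Gen 10 (rule 193): 010000001001
Gen 11 (rule 109): 010111101001

Answer: none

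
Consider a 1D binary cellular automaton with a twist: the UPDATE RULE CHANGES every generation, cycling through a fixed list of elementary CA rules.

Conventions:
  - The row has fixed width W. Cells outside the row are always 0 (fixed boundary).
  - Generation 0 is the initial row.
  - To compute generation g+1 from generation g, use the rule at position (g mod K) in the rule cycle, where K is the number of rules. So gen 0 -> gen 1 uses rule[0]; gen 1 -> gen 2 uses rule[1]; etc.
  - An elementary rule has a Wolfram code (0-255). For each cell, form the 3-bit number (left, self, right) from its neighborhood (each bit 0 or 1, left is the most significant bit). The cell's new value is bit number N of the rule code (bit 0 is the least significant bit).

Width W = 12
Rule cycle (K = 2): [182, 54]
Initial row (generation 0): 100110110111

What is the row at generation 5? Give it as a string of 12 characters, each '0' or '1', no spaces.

Gen 0: 100110110111
Gen 1 (rule 182): 111001001010
Gen 2 (rule 54): 000111111111
Gen 3 (rule 182): 001011111110
Gen 4 (rule 54): 011100000001
Gen 5 (rule 182): 101010000011

Answer: 101010000011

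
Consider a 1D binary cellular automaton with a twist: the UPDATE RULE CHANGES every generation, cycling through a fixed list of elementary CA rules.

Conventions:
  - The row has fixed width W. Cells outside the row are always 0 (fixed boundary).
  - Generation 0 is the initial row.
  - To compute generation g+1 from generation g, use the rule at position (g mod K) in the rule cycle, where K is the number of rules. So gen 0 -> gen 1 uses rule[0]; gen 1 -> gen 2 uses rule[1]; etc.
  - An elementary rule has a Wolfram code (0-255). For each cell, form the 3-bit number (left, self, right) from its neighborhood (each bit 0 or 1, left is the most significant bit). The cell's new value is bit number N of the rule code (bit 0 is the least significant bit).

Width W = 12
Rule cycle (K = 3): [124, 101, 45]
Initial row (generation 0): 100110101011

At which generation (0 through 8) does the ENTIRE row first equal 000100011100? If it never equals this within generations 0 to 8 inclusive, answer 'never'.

Gen 0: 100110101011
Gen 1 (rule 124): 110111111111
Gen 2 (rule 101): 011000000001
Gen 3 (rule 45): 010011111101
Gen 4 (rule 124): 011010000111
Gen 5 (rule 101): 001110110001
Gen 6 (rule 45): 101001100101
Gen 7 (rule 124): 111101110111
Gen 8 (rule 101): 000110011001

Answer: never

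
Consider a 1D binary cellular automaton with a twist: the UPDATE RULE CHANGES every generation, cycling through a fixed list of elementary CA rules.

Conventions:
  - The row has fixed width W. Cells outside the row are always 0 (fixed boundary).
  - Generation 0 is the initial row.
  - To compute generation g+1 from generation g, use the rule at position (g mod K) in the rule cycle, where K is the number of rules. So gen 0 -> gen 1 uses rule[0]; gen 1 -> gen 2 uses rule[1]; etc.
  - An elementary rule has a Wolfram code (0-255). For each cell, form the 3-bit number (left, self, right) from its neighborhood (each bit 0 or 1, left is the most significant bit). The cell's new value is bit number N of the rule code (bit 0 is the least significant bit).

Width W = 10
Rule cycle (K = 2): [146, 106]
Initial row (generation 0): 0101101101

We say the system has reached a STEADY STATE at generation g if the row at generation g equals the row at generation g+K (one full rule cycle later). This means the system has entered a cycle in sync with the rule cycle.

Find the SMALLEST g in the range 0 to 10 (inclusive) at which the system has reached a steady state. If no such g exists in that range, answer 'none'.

Answer: 2

Derivation:
Gen 0: 0101101101
Gen 1 (rule 146): 1000000000
Gen 2 (rule 106): 0000000000
Gen 3 (rule 146): 0000000000
Gen 4 (rule 106): 0000000000
Gen 5 (rule 146): 0000000000
Gen 6 (rule 106): 0000000000
Gen 7 (rule 146): 0000000000
Gen 8 (rule 106): 0000000000
Gen 9 (rule 146): 0000000000
Gen 10 (rule 106): 0000000000
Gen 11 (rule 146): 0000000000
Gen 12 (rule 106): 0000000000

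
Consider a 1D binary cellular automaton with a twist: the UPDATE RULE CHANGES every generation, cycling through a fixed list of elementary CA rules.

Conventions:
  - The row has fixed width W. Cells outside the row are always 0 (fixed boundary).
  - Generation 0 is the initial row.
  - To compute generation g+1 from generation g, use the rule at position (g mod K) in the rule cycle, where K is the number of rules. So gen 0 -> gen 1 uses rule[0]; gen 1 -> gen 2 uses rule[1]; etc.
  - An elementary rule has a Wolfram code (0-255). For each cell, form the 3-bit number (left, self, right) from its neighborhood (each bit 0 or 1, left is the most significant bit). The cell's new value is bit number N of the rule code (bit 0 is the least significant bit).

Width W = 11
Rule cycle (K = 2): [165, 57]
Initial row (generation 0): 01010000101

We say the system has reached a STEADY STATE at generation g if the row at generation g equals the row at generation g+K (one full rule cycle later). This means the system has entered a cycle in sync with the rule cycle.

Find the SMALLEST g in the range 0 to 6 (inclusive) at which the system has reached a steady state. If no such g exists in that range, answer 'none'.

Gen 0: 01010000101
Gen 1 (rule 165): 01110110111
Gen 2 (rule 57): 01001101100
Gen 3 (rule 165): 01000010001
Gen 4 (rule 57): 00111001100
Gen 5 (rule 165): 10010000001
Gen 6 (rule 57): 01001111100
Gen 7 (rule 165): 01000111001
Gen 8 (rule 57): 00110100100

Answer: none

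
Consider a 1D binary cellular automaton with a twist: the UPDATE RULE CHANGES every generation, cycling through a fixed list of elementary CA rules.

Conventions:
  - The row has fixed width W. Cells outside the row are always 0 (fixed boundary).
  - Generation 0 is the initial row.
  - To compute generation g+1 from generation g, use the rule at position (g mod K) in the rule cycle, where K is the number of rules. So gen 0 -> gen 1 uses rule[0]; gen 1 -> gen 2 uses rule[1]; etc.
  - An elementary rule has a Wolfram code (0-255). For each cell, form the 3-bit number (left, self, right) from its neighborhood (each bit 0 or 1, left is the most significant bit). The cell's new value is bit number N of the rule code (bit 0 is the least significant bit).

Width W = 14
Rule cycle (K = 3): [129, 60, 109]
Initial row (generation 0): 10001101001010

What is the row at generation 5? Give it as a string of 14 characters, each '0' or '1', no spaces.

Gen 0: 10001101001010
Gen 1 (rule 129): 00100000000000
Gen 2 (rule 60): 00110000000000
Gen 3 (rule 109): 10110111111111
Gen 4 (rule 129): 00000011111110
Gen 5 (rule 60): 00000010000001

Answer: 00000010000001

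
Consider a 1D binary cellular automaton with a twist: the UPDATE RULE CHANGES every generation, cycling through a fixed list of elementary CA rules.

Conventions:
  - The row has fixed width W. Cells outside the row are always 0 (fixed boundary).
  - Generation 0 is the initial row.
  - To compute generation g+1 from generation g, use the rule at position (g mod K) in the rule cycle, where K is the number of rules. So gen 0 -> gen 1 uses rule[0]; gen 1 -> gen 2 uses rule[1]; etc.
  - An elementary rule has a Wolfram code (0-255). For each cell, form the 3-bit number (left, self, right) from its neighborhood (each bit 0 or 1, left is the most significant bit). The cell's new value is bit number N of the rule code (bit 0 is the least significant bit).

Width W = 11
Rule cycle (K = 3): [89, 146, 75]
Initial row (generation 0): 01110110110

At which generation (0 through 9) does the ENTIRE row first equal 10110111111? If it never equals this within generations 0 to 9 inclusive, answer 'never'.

Gen 0: 01110110110
Gen 1 (rule 89): 01010110111
Gen 2 (rule 146): 10000000010
Gen 3 (rule 75): 00111111100
Gen 4 (rule 89): 10100000111
Gen 5 (rule 146): 00010001010
Gen 6 (rule 75): 11100110000
Gen 7 (rule 89): 10110111111
Gen 8 (rule 146): 00000011110
Gen 9 (rule 75): 11111110010

Answer: 7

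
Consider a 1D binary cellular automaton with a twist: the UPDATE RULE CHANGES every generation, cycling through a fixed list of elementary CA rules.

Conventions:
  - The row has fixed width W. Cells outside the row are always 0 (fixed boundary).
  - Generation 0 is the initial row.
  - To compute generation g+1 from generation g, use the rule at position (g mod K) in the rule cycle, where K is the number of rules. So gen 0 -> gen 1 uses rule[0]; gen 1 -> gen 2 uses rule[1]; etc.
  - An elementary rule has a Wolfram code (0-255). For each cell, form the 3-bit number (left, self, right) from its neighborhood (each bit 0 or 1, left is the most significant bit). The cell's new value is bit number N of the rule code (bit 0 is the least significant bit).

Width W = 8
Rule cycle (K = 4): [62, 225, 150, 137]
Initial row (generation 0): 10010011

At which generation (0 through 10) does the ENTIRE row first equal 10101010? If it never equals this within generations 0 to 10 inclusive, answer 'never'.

Gen 0: 10010011
Gen 1 (rule 62): 11111110
Gen 2 (rule 225): 01111110
Gen 3 (rule 150): 10111101
Gen 4 (rule 137): 00111000
Gen 5 (rule 62): 01100100
Gen 6 (rule 225): 00100001
Gen 7 (rule 150): 01110011
Gen 8 (rule 137): 01100010
Gen 9 (rule 62): 11010111
Gen 10 (rule 225): 01101011

Answer: never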